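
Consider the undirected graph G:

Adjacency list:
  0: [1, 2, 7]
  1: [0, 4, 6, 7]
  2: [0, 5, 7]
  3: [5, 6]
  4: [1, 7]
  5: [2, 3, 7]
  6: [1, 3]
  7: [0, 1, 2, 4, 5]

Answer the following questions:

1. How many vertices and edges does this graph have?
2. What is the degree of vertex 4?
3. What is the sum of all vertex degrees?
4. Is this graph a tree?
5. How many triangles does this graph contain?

Count: 8 vertices, 12 edges.
Vertex 4 has neighbors [1, 7], degree = 2.
Handshaking lemma: 2 * 12 = 24.
A tree on 8 vertices has 7 edges. This graph has 12 edges (5 extra). Not a tree.
Number of triangles = 4.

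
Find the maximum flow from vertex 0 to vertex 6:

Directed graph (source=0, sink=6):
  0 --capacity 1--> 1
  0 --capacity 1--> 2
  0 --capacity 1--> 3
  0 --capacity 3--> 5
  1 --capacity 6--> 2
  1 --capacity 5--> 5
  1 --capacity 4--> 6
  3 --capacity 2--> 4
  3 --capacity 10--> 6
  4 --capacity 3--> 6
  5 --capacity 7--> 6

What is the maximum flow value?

Computing max flow:
  Flow on (0->1): 1/1
  Flow on (0->3): 1/1
  Flow on (0->5): 3/3
  Flow on (1->6): 1/4
  Flow on (3->6): 1/10
  Flow on (5->6): 3/7
Maximum flow = 5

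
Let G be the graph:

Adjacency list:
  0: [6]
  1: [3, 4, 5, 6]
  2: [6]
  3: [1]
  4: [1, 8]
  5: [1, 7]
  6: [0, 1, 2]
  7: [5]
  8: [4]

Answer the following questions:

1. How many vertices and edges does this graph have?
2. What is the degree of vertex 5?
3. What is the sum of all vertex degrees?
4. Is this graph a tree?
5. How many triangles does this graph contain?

Count: 9 vertices, 8 edges.
Vertex 5 has neighbors [1, 7], degree = 2.
Handshaking lemma: 2 * 8 = 16.
A graph is a tree iff it is connected and has exactly n-1 edges. This graph is connected (all 9 vertices in one component) and has 9-1 = 8 edges. It is a tree.
Number of triangles = 0.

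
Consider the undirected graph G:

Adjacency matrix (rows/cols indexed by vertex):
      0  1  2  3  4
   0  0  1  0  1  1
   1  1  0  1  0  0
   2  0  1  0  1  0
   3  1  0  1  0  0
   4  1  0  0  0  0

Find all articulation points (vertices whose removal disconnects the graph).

An articulation point is a vertex whose removal disconnects the graph.
Articulation points: [0]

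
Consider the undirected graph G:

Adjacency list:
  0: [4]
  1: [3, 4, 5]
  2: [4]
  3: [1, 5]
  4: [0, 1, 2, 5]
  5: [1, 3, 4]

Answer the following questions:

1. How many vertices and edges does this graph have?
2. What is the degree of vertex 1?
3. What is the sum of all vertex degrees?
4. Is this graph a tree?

Count: 6 vertices, 7 edges.
Vertex 1 has neighbors [3, 4, 5], degree = 3.
Handshaking lemma: 2 * 7 = 14.
A tree on 6 vertices has 5 edges. This graph has 7 edges (2 extra). Not a tree.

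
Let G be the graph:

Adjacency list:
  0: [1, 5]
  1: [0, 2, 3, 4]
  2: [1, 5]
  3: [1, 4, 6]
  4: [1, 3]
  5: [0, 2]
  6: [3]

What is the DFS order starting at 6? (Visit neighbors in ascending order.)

DFS from vertex 6 (neighbors processed in ascending order):
Visit order: 6, 3, 1, 0, 5, 2, 4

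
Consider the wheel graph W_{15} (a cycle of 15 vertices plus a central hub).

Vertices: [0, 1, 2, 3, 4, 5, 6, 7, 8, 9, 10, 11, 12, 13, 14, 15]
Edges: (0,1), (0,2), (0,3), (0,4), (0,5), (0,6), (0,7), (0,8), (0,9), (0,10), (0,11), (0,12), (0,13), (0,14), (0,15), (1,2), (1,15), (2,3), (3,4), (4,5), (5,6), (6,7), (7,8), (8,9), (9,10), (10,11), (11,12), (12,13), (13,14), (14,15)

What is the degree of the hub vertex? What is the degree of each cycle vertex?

The hub connects to all 15 cycle vertices, so deg(hub) = 15.
Each cycle vertex connects to 2 neighbors on the cycle plus the hub, so deg(cycle vertex) = 3.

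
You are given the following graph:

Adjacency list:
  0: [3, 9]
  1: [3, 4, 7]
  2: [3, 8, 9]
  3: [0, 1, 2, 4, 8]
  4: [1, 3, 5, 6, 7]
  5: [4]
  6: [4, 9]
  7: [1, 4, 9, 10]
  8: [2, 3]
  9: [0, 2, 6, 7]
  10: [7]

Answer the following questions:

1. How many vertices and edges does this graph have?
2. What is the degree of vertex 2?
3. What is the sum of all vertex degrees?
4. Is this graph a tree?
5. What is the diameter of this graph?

Count: 11 vertices, 16 edges.
Vertex 2 has neighbors [3, 8, 9], degree = 3.
Handshaking lemma: 2 * 16 = 32.
A tree on 11 vertices has 10 edges. This graph has 16 edges (6 extra). Not a tree.
Diameter (longest shortest path) = 4.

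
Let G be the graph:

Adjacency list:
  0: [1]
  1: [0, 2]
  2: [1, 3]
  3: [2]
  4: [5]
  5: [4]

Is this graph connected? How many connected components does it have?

Checking connectivity: the graph has 2 connected component(s).
Components: [[0, 1, 2, 3], [4, 5]]. The graph is NOT connected.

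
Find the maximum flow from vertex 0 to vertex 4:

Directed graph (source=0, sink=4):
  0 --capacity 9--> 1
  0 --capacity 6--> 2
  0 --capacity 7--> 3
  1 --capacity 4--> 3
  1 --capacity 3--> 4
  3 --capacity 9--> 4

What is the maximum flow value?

Computing max flow:
  Flow on (0->1): 7/9
  Flow on (0->3): 5/7
  Flow on (1->3): 4/4
  Flow on (1->4): 3/3
  Flow on (3->4): 9/9
Maximum flow = 12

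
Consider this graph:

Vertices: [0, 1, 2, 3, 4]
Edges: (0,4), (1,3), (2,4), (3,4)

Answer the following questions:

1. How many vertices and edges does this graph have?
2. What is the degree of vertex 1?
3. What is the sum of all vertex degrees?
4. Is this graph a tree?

Count: 5 vertices, 4 edges.
Vertex 1 has neighbors [3], degree = 1.
Handshaking lemma: 2 * 4 = 8.
A graph is a tree iff it is connected and has exactly n-1 edges. This graph is connected (all 5 vertices in one component) and has 5-1 = 4 edges. It is a tree.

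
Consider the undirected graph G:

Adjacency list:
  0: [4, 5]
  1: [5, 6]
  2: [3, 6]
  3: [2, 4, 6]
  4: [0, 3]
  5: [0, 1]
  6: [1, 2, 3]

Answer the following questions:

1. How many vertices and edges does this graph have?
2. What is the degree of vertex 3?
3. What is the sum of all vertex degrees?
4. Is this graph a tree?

Count: 7 vertices, 8 edges.
Vertex 3 has neighbors [2, 4, 6], degree = 3.
Handshaking lemma: 2 * 8 = 16.
A tree on 7 vertices has 6 edges. This graph has 8 edges (2 extra). Not a tree.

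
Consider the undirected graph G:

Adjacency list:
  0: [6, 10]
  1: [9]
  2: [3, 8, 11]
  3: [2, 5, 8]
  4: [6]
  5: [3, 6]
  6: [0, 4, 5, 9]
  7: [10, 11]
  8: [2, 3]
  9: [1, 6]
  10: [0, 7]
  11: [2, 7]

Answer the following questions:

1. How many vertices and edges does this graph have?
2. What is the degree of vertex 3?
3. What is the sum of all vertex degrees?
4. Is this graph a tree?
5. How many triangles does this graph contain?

Count: 12 vertices, 13 edges.
Vertex 3 has neighbors [2, 5, 8], degree = 3.
Handshaking lemma: 2 * 13 = 26.
A tree on 12 vertices has 11 edges. This graph has 13 edges (2 extra). Not a tree.
Number of triangles = 1.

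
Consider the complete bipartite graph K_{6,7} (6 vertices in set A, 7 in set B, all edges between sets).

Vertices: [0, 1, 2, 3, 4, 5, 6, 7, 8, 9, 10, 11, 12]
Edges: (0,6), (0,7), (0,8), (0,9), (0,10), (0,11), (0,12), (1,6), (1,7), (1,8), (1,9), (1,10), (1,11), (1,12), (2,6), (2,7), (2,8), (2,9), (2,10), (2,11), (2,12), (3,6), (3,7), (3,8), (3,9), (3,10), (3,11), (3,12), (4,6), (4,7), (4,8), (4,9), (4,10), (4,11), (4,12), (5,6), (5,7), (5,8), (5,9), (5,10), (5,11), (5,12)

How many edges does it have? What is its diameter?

K_{6,7} has 6 * 7 = 42 edges.
Any vertex reaches any opposite-side vertex in 1 step; same-side vertices reach in 2 steps via any opposite-side vertex.
Diameter = 2.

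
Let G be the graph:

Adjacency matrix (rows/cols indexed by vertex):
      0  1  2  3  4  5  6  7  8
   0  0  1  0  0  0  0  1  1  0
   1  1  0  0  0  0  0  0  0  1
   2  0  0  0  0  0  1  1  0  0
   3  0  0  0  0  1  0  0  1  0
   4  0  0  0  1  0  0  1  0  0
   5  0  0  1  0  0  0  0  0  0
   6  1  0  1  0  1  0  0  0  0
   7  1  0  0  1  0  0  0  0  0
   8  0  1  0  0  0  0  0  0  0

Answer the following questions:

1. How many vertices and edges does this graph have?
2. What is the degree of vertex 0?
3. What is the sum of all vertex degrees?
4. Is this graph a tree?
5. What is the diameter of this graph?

Count: 9 vertices, 9 edges.
Vertex 0 has neighbors [1, 6, 7], degree = 3.
Handshaking lemma: 2 * 9 = 18.
A tree on 9 vertices has 8 edges. This graph has 9 edges (1 extra). Not a tree.
Diameter (longest shortest path) = 5.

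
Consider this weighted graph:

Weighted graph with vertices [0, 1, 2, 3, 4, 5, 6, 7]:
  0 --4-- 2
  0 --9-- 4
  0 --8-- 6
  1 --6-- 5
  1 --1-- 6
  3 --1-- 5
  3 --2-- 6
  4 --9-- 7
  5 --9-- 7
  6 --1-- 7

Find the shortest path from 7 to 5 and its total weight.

Using Dijkstra's algorithm from vertex 7:
Shortest path: 7 -> 6 -> 3 -> 5
Total weight: 1 + 2 + 1 = 4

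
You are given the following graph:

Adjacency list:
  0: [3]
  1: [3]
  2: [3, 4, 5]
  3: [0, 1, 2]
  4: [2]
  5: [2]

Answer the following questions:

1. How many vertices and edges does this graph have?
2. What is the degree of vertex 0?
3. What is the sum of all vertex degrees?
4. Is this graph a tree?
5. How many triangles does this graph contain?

Count: 6 vertices, 5 edges.
Vertex 0 has neighbors [3], degree = 1.
Handshaking lemma: 2 * 5 = 10.
A graph is a tree iff it is connected and has exactly n-1 edges. This graph is connected (all 6 vertices in one component) and has 6-1 = 5 edges. It is a tree.
Number of triangles = 0.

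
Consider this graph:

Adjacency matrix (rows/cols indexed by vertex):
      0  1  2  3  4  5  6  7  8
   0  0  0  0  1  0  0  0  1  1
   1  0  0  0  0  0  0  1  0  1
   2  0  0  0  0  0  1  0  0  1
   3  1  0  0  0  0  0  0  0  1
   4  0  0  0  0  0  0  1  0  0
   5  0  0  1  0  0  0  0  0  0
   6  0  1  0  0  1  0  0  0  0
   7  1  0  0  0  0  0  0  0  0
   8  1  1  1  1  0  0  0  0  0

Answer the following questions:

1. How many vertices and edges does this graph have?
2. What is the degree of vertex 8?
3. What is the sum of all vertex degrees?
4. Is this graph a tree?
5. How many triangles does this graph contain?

Count: 9 vertices, 9 edges.
Vertex 8 has neighbors [0, 1, 2, 3], degree = 4.
Handshaking lemma: 2 * 9 = 18.
A tree on 9 vertices has 8 edges. This graph has 9 edges (1 extra). Not a tree.
Number of triangles = 1.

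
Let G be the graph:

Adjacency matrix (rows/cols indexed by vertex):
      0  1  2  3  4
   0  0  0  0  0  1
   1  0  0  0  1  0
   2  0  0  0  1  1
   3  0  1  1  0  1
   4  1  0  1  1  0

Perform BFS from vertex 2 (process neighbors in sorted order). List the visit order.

BFS from vertex 2 (neighbors processed in ascending order):
Visit order: 2, 3, 4, 1, 0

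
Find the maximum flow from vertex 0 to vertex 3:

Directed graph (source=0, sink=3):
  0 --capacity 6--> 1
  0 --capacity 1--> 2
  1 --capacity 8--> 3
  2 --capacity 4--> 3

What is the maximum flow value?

Computing max flow:
  Flow on (0->1): 6/6
  Flow on (0->2): 1/1
  Flow on (1->3): 6/8
  Flow on (2->3): 1/4
Maximum flow = 7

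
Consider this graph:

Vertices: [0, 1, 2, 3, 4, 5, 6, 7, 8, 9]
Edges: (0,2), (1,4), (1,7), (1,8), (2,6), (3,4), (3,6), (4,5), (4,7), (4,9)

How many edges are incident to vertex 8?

Vertex 8 has neighbors [1], so deg(8) = 1.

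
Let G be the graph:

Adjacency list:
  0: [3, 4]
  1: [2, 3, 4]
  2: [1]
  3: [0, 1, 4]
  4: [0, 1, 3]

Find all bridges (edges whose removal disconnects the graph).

A bridge is an edge whose removal increases the number of connected components.
Bridges found: (1,2)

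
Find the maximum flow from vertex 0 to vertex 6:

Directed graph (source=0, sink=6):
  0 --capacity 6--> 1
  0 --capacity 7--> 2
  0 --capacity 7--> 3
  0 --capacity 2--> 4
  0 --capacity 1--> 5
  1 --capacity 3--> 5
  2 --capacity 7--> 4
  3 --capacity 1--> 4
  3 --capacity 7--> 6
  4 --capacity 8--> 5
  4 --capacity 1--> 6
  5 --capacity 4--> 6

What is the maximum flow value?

Computing max flow:
  Flow on (0->1): 3/6
  Flow on (0->3): 7/7
  Flow on (0->4): 1/2
  Flow on (0->5): 1/1
  Flow on (1->5): 3/3
  Flow on (3->6): 7/7
  Flow on (4->6): 1/1
  Flow on (5->6): 4/4
Maximum flow = 12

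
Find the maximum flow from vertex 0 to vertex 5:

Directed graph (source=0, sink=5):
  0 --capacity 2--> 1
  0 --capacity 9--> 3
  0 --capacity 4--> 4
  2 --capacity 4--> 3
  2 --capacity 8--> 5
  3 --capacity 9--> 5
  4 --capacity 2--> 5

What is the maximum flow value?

Computing max flow:
  Flow on (0->3): 9/9
  Flow on (0->4): 2/4
  Flow on (3->5): 9/9
  Flow on (4->5): 2/2
Maximum flow = 11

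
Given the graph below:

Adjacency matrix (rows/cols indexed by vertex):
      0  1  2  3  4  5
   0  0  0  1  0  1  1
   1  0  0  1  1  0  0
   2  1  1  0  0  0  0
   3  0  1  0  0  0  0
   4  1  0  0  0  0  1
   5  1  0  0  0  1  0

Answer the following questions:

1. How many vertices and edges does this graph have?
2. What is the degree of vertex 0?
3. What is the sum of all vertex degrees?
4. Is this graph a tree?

Count: 6 vertices, 6 edges.
Vertex 0 has neighbors [2, 4, 5], degree = 3.
Handshaking lemma: 2 * 6 = 12.
A tree on 6 vertices has 5 edges. This graph has 6 edges (1 extra). Not a tree.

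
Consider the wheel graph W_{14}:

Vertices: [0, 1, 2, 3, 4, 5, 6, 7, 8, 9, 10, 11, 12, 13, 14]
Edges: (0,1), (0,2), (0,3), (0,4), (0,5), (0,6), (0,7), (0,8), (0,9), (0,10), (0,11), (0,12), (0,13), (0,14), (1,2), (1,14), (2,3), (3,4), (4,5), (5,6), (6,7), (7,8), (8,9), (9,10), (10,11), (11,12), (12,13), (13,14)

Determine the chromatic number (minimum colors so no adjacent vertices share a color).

W_{14} = C_{14} plus a hub adjacent to every cycle vertex.
The outer cycle needs 2 colors (even cycle); the hub is adjacent to all of them so needs a fresh color.
Chromatic number = 2 + 1 = 3.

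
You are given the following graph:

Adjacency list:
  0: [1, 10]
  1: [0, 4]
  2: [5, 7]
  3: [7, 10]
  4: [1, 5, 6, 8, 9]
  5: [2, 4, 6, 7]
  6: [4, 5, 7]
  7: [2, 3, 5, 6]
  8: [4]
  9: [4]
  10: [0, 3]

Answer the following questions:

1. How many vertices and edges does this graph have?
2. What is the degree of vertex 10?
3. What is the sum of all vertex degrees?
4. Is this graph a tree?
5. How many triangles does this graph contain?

Count: 11 vertices, 14 edges.
Vertex 10 has neighbors [0, 3], degree = 2.
Handshaking lemma: 2 * 14 = 28.
A tree on 11 vertices has 10 edges. This graph has 14 edges (4 extra). Not a tree.
Number of triangles = 3.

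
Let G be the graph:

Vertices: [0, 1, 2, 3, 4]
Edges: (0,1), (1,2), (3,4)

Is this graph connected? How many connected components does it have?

Checking connectivity: the graph has 2 connected component(s).
Components: [[0, 1, 2], [3, 4]]. The graph is NOT connected.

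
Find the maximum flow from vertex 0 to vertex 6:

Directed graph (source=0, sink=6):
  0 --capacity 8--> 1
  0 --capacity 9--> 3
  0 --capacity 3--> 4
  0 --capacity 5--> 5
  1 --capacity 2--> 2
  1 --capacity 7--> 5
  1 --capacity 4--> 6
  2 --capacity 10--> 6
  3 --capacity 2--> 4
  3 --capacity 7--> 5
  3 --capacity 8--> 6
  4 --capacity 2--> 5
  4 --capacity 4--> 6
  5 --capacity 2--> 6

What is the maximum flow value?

Computing max flow:
  Flow on (0->1): 6/8
  Flow on (0->3): 9/9
  Flow on (0->4): 3/3
  Flow on (0->5): 2/5
  Flow on (1->2): 2/2
  Flow on (1->6): 4/4
  Flow on (2->6): 2/10
  Flow on (3->4): 1/2
  Flow on (3->6): 8/8
  Flow on (4->6): 4/4
  Flow on (5->6): 2/2
Maximum flow = 20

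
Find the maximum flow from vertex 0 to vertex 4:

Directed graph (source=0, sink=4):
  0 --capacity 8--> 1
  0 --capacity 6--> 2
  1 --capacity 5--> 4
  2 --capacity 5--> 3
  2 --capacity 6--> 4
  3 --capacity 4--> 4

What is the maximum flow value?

Computing max flow:
  Flow on (0->1): 5/8
  Flow on (0->2): 6/6
  Flow on (1->4): 5/5
  Flow on (2->4): 6/6
Maximum flow = 11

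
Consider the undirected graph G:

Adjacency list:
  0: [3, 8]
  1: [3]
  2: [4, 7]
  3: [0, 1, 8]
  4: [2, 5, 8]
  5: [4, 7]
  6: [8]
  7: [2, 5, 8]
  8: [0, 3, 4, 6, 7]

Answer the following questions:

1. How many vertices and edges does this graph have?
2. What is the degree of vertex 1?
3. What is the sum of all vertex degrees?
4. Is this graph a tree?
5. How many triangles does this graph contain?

Count: 9 vertices, 11 edges.
Vertex 1 has neighbors [3], degree = 1.
Handshaking lemma: 2 * 11 = 22.
A tree on 9 vertices has 8 edges. This graph has 11 edges (3 extra). Not a tree.
Number of triangles = 1.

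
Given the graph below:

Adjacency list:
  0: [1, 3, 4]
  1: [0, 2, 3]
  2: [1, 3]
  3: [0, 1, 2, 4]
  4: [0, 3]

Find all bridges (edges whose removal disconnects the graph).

No bridges found. The graph is 2-edge-connected (no single edge removal disconnects it).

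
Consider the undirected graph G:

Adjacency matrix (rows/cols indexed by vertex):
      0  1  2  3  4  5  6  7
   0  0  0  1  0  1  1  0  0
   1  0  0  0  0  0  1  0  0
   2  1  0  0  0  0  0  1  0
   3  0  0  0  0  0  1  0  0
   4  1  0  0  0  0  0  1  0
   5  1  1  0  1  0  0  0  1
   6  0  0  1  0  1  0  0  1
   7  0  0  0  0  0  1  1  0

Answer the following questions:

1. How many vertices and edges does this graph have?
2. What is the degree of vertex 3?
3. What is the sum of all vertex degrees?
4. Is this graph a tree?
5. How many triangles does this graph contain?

Count: 8 vertices, 9 edges.
Vertex 3 has neighbors [5], degree = 1.
Handshaking lemma: 2 * 9 = 18.
A tree on 8 vertices has 7 edges. This graph has 9 edges (2 extra). Not a tree.
Number of triangles = 0.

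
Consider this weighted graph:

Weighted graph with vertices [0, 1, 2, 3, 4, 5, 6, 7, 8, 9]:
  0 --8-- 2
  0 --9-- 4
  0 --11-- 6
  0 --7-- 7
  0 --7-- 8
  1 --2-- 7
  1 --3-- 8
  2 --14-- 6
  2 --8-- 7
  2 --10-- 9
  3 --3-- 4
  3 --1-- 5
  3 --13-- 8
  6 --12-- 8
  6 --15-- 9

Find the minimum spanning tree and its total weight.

Applying Kruskal's algorithm (sort edges by weight, add if no cycle):
  Add (3,5) w=1
  Add (1,7) w=2
  Add (1,8) w=3
  Add (3,4) w=3
  Add (0,8) w=7
  Skip (0,7) w=7 (creates cycle)
  Add (0,2) w=8
  Skip (2,7) w=8 (creates cycle)
  Add (0,4) w=9
  Add (2,9) w=10
  Add (0,6) w=11
  Skip (6,8) w=12 (creates cycle)
  Skip (3,8) w=13 (creates cycle)
  Skip (2,6) w=14 (creates cycle)
  Skip (6,9) w=15 (creates cycle)
MST weight = 54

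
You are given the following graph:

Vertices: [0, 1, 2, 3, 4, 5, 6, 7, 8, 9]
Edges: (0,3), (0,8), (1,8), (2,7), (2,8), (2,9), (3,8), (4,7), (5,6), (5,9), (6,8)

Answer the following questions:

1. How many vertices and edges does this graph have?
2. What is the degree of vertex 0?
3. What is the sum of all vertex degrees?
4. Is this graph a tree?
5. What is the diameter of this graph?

Count: 10 vertices, 11 edges.
Vertex 0 has neighbors [3, 8], degree = 2.
Handshaking lemma: 2 * 11 = 22.
A tree on 10 vertices has 9 edges. This graph has 11 edges (2 extra). Not a tree.
Diameter (longest shortest path) = 4.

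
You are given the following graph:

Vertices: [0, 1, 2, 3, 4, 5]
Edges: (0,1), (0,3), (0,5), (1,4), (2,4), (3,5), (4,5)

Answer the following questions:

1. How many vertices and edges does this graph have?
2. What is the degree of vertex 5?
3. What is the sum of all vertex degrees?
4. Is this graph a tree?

Count: 6 vertices, 7 edges.
Vertex 5 has neighbors [0, 3, 4], degree = 3.
Handshaking lemma: 2 * 7 = 14.
A tree on 6 vertices has 5 edges. This graph has 7 edges (2 extra). Not a tree.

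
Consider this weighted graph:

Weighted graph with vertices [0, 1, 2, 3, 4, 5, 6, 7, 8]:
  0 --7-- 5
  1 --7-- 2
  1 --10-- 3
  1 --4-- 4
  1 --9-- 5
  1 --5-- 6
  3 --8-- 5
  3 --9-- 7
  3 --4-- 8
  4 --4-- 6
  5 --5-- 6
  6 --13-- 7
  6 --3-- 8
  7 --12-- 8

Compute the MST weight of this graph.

Applying Kruskal's algorithm (sort edges by weight, add if no cycle):
  Add (6,8) w=3
  Add (1,4) w=4
  Add (3,8) w=4
  Add (4,6) w=4
  Skip (1,6) w=5 (creates cycle)
  Add (5,6) w=5
  Add (0,5) w=7
  Add (1,2) w=7
  Skip (3,5) w=8 (creates cycle)
  Skip (1,5) w=9 (creates cycle)
  Add (3,7) w=9
  Skip (1,3) w=10 (creates cycle)
  Skip (7,8) w=12 (creates cycle)
  Skip (6,7) w=13 (creates cycle)
MST weight = 43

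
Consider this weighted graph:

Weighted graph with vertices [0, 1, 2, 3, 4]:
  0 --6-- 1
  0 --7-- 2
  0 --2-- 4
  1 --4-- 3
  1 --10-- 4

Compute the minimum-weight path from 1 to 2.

Using Dijkstra's algorithm from vertex 1:
Shortest path: 1 -> 0 -> 2
Total weight: 6 + 7 = 13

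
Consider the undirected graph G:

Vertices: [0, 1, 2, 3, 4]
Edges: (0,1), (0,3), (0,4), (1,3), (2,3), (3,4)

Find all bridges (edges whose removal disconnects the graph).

A bridge is an edge whose removal increases the number of connected components.
Bridges found: (2,3)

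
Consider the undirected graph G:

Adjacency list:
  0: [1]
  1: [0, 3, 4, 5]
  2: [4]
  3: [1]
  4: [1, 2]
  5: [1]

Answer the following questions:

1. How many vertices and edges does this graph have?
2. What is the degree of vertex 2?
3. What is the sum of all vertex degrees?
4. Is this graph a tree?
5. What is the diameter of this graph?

Count: 6 vertices, 5 edges.
Vertex 2 has neighbors [4], degree = 1.
Handshaking lemma: 2 * 5 = 10.
A graph is a tree iff it is connected and has exactly n-1 edges. This graph is connected (all 6 vertices in one component) and has 6-1 = 5 edges. It is a tree.
Diameter (longest shortest path) = 3.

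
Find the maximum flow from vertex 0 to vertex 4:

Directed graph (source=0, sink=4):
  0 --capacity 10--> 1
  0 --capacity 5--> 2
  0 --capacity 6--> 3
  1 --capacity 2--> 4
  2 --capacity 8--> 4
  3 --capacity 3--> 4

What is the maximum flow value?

Computing max flow:
  Flow on (0->1): 2/10
  Flow on (0->2): 5/5
  Flow on (0->3): 3/6
  Flow on (1->4): 2/2
  Flow on (2->4): 5/8
  Flow on (3->4): 3/3
Maximum flow = 10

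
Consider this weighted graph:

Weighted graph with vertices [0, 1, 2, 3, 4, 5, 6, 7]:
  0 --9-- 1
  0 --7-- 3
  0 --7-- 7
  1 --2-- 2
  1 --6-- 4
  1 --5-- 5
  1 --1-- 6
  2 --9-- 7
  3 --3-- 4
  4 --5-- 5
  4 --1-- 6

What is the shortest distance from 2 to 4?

Using Dijkstra's algorithm from vertex 2:
Shortest path: 2 -> 1 -> 6 -> 4
Total weight: 2 + 1 + 1 = 4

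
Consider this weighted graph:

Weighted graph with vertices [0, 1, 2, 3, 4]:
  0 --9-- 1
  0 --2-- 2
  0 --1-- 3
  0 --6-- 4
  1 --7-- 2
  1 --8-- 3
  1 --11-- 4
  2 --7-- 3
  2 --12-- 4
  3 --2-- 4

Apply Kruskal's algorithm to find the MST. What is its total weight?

Applying Kruskal's algorithm (sort edges by weight, add if no cycle):
  Add (0,3) w=1
  Add (0,2) w=2
  Add (3,4) w=2
  Skip (0,4) w=6 (creates cycle)
  Add (1,2) w=7
  Skip (2,3) w=7 (creates cycle)
  Skip (1,3) w=8 (creates cycle)
  Skip (0,1) w=9 (creates cycle)
  Skip (1,4) w=11 (creates cycle)
  Skip (2,4) w=12 (creates cycle)
MST weight = 12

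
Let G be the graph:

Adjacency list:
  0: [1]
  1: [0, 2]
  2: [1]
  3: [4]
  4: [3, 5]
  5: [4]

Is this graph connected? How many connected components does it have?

Checking connectivity: the graph has 2 connected component(s).
Components: [[0, 1, 2], [3, 4, 5]]. The graph is NOT connected.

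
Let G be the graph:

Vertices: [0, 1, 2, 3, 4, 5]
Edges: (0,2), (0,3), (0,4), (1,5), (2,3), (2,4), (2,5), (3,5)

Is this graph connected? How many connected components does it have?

Checking connectivity: the graph has 1 connected component(s).
All vertices are reachable from each other. The graph IS connected.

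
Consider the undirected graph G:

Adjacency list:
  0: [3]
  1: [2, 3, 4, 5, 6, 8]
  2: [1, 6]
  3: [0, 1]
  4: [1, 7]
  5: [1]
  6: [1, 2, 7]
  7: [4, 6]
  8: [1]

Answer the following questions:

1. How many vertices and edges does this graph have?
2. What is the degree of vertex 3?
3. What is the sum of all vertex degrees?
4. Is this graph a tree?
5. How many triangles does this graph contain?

Count: 9 vertices, 10 edges.
Vertex 3 has neighbors [0, 1], degree = 2.
Handshaking lemma: 2 * 10 = 20.
A tree on 9 vertices has 8 edges. This graph has 10 edges (2 extra). Not a tree.
Number of triangles = 1.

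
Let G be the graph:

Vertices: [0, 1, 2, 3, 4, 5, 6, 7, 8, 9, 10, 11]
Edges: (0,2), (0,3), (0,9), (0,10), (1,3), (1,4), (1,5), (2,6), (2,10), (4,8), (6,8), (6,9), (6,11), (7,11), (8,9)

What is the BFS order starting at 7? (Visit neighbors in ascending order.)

BFS from vertex 7 (neighbors processed in ascending order):
Visit order: 7, 11, 6, 2, 8, 9, 0, 10, 4, 3, 1, 5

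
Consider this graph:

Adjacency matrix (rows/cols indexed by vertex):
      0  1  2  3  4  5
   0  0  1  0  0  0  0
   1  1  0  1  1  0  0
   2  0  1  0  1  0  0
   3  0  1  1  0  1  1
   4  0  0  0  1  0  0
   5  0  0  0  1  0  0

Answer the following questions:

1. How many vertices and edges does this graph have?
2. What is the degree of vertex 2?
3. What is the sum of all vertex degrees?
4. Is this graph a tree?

Count: 6 vertices, 6 edges.
Vertex 2 has neighbors [1, 3], degree = 2.
Handshaking lemma: 2 * 6 = 12.
A tree on 6 vertices has 5 edges. This graph has 6 edges (1 extra). Not a tree.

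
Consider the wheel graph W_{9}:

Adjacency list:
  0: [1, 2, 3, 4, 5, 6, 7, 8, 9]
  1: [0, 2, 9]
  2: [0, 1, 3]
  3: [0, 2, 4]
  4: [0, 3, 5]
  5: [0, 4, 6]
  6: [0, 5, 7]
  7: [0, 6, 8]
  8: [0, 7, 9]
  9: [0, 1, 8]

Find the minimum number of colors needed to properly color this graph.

W_{9} = C_{9} plus a hub adjacent to every cycle vertex.
The outer cycle needs 3 colors (odd cycle); the hub is adjacent to all of them so needs a fresh color.
Chromatic number = 3 + 1 = 4.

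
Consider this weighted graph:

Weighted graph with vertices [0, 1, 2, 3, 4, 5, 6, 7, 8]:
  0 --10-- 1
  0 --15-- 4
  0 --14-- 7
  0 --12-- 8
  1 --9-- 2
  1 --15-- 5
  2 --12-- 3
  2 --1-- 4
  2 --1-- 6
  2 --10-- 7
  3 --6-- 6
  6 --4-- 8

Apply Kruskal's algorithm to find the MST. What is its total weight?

Applying Kruskal's algorithm (sort edges by weight, add if no cycle):
  Add (2,6) w=1
  Add (2,4) w=1
  Add (6,8) w=4
  Add (3,6) w=6
  Add (1,2) w=9
  Add (0,1) w=10
  Add (2,7) w=10
  Skip (0,8) w=12 (creates cycle)
  Skip (2,3) w=12 (creates cycle)
  Skip (0,7) w=14 (creates cycle)
  Skip (0,4) w=15 (creates cycle)
  Add (1,5) w=15
MST weight = 56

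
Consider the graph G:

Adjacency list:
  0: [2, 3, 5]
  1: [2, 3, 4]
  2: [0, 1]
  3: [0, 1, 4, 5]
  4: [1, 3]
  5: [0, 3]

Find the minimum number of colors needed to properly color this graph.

The graph has a maximum clique of size 3 (lower bound on chromatic number).
A valid 3-coloring: {0: 1, 1: 1, 2: 0, 3: 0, 4: 2, 5: 2}.
Chromatic number = 3.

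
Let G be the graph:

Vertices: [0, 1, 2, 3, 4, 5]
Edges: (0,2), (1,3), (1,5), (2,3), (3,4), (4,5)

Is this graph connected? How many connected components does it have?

Checking connectivity: the graph has 1 connected component(s).
All vertices are reachable from each other. The graph IS connected.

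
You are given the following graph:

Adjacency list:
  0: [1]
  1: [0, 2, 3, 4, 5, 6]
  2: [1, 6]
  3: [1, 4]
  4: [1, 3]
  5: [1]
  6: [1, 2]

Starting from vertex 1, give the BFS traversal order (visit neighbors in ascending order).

BFS from vertex 1 (neighbors processed in ascending order):
Visit order: 1, 0, 2, 3, 4, 5, 6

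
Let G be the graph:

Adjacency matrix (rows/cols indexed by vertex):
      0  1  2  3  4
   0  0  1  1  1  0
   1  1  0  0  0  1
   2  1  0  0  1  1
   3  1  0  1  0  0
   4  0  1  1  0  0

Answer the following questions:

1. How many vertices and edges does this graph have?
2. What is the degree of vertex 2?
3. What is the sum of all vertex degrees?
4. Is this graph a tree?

Count: 5 vertices, 6 edges.
Vertex 2 has neighbors [0, 3, 4], degree = 3.
Handshaking lemma: 2 * 6 = 12.
A tree on 5 vertices has 4 edges. This graph has 6 edges (2 extra). Not a tree.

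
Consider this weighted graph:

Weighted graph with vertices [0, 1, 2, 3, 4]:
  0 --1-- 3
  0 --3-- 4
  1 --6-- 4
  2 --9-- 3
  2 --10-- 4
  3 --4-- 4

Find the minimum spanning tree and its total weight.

Applying Kruskal's algorithm (sort edges by weight, add if no cycle):
  Add (0,3) w=1
  Add (0,4) w=3
  Skip (3,4) w=4 (creates cycle)
  Add (1,4) w=6
  Add (2,3) w=9
  Skip (2,4) w=10 (creates cycle)
MST weight = 19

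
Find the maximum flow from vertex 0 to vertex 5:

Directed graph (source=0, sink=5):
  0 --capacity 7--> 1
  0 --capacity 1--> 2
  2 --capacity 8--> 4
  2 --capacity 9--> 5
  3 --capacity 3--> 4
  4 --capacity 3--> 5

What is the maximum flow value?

Computing max flow:
  Flow on (0->2): 1/1
  Flow on (2->5): 1/9
Maximum flow = 1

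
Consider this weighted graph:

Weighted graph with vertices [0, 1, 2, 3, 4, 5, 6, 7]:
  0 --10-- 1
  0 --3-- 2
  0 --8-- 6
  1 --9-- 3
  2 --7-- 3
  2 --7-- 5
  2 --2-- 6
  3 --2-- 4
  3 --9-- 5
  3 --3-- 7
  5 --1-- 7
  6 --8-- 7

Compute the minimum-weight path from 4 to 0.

Using Dijkstra's algorithm from vertex 4:
Shortest path: 4 -> 3 -> 2 -> 0
Total weight: 2 + 7 + 3 = 12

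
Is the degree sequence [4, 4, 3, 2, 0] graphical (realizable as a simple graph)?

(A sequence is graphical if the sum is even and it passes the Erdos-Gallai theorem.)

Sum of degrees = 13. Sum is odd, so the sequence is NOT graphical.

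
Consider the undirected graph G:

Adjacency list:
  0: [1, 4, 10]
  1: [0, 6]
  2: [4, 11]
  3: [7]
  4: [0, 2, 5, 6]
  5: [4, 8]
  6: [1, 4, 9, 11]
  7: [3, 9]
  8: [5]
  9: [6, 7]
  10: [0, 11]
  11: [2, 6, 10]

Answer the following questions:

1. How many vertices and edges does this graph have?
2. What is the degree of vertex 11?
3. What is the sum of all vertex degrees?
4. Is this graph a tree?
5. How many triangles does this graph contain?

Count: 12 vertices, 14 edges.
Vertex 11 has neighbors [2, 6, 10], degree = 3.
Handshaking lemma: 2 * 14 = 28.
A tree on 12 vertices has 11 edges. This graph has 14 edges (3 extra). Not a tree.
Number of triangles = 0.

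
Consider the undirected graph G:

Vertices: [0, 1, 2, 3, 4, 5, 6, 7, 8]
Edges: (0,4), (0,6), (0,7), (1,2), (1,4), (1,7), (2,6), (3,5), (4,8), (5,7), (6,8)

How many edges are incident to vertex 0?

Vertex 0 has neighbors [4, 6, 7], so deg(0) = 3.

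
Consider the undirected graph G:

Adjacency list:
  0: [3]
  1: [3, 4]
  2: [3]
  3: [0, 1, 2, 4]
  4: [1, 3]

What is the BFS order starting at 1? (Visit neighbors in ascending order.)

BFS from vertex 1 (neighbors processed in ascending order):
Visit order: 1, 3, 4, 0, 2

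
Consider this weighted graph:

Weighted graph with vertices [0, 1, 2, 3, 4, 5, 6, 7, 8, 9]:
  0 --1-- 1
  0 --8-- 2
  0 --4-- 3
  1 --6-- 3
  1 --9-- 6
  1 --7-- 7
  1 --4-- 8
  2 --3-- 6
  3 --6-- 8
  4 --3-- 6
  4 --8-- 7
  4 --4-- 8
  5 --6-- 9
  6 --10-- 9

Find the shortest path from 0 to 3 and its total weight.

Using Dijkstra's algorithm from vertex 0:
Shortest path: 0 -> 3
Total weight: 4 = 4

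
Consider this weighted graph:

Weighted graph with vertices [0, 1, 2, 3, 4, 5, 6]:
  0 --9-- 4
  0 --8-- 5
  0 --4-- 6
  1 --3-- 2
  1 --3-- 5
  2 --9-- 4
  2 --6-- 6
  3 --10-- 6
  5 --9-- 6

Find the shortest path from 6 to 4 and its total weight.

Using Dijkstra's algorithm from vertex 6:
Shortest path: 6 -> 0 -> 4
Total weight: 4 + 9 = 13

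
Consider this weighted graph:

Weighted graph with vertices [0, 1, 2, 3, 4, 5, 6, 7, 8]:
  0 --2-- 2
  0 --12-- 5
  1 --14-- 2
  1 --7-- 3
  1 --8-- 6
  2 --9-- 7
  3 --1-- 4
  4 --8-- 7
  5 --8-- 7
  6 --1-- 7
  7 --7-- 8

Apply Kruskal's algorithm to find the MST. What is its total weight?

Applying Kruskal's algorithm (sort edges by weight, add if no cycle):
  Add (3,4) w=1
  Add (6,7) w=1
  Add (0,2) w=2
  Add (1,3) w=7
  Add (7,8) w=7
  Add (1,6) w=8
  Skip (4,7) w=8 (creates cycle)
  Add (5,7) w=8
  Add (2,7) w=9
  Skip (0,5) w=12 (creates cycle)
  Skip (1,2) w=14 (creates cycle)
MST weight = 43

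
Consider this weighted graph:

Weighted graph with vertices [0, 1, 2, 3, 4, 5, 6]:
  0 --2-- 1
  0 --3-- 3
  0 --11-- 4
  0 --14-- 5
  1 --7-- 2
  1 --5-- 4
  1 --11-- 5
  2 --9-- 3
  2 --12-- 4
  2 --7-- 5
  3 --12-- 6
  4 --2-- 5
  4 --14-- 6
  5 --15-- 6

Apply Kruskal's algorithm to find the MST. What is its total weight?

Applying Kruskal's algorithm (sort edges by weight, add if no cycle):
  Add (0,1) w=2
  Add (4,5) w=2
  Add (0,3) w=3
  Add (1,4) w=5
  Add (1,2) w=7
  Skip (2,5) w=7 (creates cycle)
  Skip (2,3) w=9 (creates cycle)
  Skip (0,4) w=11 (creates cycle)
  Skip (1,5) w=11 (creates cycle)
  Skip (2,4) w=12 (creates cycle)
  Add (3,6) w=12
  Skip (0,5) w=14 (creates cycle)
  Skip (4,6) w=14 (creates cycle)
  Skip (5,6) w=15 (creates cycle)
MST weight = 31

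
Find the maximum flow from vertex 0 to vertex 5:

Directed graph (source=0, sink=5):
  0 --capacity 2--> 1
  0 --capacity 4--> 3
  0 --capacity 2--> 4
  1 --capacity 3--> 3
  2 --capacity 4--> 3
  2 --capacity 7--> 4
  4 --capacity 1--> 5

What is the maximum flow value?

Computing max flow:
  Flow on (0->4): 1/2
  Flow on (4->5): 1/1
Maximum flow = 1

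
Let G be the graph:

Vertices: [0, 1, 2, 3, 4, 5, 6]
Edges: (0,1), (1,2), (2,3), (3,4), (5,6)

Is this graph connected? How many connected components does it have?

Checking connectivity: the graph has 2 connected component(s).
Components: [[0, 1, 2, 3, 4], [5, 6]]. The graph is NOT connected.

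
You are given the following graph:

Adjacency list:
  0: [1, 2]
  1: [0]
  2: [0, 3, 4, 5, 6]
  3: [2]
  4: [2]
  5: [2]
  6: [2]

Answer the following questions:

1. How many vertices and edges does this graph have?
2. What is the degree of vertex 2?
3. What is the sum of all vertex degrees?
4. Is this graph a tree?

Count: 7 vertices, 6 edges.
Vertex 2 has neighbors [0, 3, 4, 5, 6], degree = 5.
Handshaking lemma: 2 * 6 = 12.
A graph is a tree iff it is connected and has exactly n-1 edges. This graph is connected (all 7 vertices in one component) and has 7-1 = 6 edges. It is a tree.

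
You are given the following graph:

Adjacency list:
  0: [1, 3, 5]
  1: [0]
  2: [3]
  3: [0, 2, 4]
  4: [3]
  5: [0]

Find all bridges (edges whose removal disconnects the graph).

A bridge is an edge whose removal increases the number of connected components.
Bridges found: (0,1), (0,3), (0,5), (2,3), (3,4)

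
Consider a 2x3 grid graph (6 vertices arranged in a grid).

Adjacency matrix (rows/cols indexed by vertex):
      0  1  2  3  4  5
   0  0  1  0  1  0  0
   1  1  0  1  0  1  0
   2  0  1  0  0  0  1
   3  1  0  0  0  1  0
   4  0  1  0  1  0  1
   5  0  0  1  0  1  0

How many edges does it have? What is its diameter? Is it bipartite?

A 2x3 grid has 3 vertical edges and 4 horizontal edges.
Total edges = 3 + 4 = 7.
Diameter = (2-1) + (3-1) = 3 (corner to opposite corner).
Grid graphs are bipartite (checkerboard coloring).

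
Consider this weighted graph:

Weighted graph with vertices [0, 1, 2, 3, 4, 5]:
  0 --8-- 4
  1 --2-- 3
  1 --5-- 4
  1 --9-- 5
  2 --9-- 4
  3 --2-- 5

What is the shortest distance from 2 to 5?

Using Dijkstra's algorithm from vertex 2:
Shortest path: 2 -> 4 -> 1 -> 3 -> 5
Total weight: 9 + 5 + 2 + 2 = 18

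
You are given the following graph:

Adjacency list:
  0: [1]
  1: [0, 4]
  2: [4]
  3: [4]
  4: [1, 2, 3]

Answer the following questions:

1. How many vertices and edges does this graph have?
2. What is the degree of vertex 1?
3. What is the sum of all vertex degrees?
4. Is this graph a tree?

Count: 5 vertices, 4 edges.
Vertex 1 has neighbors [0, 4], degree = 2.
Handshaking lemma: 2 * 4 = 8.
A graph is a tree iff it is connected and has exactly n-1 edges. This graph is connected (all 5 vertices in one component) and has 5-1 = 4 edges. It is a tree.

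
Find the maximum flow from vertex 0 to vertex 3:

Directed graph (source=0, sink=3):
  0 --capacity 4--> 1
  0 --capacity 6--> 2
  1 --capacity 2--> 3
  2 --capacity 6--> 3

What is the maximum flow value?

Computing max flow:
  Flow on (0->1): 2/4
  Flow on (0->2): 6/6
  Flow on (1->3): 2/2
  Flow on (2->3): 6/6
Maximum flow = 8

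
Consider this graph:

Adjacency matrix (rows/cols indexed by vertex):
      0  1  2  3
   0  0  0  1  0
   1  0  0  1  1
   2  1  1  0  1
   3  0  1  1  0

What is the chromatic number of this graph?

The graph has a maximum clique of size 3 (lower bound on chromatic number).
A valid 3-coloring: {0: 1, 1: 1, 2: 0, 3: 2}.
Chromatic number = 3.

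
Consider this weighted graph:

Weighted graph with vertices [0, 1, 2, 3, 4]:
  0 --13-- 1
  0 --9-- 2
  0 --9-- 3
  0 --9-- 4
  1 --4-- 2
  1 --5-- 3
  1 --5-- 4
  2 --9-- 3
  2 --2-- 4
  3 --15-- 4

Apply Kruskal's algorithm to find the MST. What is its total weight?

Applying Kruskal's algorithm (sort edges by weight, add if no cycle):
  Add (2,4) w=2
  Add (1,2) w=4
  Add (1,3) w=5
  Skip (1,4) w=5 (creates cycle)
  Add (0,4) w=9
  Skip (0,2) w=9 (creates cycle)
  Skip (0,3) w=9 (creates cycle)
  Skip (2,3) w=9 (creates cycle)
  Skip (0,1) w=13 (creates cycle)
  Skip (3,4) w=15 (creates cycle)
MST weight = 20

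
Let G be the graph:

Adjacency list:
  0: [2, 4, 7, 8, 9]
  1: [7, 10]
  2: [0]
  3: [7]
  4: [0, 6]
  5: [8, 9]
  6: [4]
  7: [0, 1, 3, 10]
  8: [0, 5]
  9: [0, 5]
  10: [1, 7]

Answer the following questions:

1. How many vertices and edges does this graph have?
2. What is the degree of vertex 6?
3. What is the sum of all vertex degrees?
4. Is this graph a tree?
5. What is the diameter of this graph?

Count: 11 vertices, 12 edges.
Vertex 6 has neighbors [4], degree = 1.
Handshaking lemma: 2 * 12 = 24.
A tree on 11 vertices has 10 edges. This graph has 12 edges (2 extra). Not a tree.
Diameter (longest shortest path) = 4.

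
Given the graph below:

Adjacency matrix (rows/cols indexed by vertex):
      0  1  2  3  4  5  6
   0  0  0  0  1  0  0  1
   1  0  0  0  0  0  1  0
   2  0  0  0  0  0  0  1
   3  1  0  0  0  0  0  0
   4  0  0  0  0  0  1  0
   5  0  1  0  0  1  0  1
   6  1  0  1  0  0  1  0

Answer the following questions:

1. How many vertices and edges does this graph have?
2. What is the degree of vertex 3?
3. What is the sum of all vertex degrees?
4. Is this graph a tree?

Count: 7 vertices, 6 edges.
Vertex 3 has neighbors [0], degree = 1.
Handshaking lemma: 2 * 6 = 12.
A graph is a tree iff it is connected and has exactly n-1 edges. This graph is connected (all 7 vertices in one component) and has 7-1 = 6 edges. It is a tree.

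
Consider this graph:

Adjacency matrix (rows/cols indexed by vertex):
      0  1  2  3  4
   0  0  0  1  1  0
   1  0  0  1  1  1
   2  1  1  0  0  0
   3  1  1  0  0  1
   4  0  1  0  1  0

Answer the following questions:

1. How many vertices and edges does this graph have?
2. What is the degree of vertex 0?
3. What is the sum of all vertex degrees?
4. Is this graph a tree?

Count: 5 vertices, 6 edges.
Vertex 0 has neighbors [2, 3], degree = 2.
Handshaking lemma: 2 * 6 = 12.
A tree on 5 vertices has 4 edges. This graph has 6 edges (2 extra). Not a tree.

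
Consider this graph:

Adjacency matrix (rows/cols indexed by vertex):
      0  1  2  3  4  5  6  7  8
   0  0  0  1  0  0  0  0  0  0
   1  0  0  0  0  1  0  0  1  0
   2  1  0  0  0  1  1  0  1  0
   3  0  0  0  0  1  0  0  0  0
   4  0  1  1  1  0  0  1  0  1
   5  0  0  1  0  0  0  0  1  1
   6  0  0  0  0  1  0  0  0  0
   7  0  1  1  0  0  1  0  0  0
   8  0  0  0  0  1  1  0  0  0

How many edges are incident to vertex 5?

Vertex 5 has neighbors [2, 7, 8], so deg(5) = 3.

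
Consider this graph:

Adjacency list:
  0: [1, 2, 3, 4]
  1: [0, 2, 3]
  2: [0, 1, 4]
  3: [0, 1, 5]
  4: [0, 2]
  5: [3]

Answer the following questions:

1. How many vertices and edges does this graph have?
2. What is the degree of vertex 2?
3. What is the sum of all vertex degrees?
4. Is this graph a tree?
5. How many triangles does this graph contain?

Count: 6 vertices, 8 edges.
Vertex 2 has neighbors [0, 1, 4], degree = 3.
Handshaking lemma: 2 * 8 = 16.
A tree on 6 vertices has 5 edges. This graph has 8 edges (3 extra). Not a tree.
Number of triangles = 3.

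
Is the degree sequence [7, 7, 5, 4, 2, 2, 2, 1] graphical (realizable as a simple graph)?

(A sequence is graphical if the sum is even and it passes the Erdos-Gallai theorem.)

Sum of degrees = 30. Sum is even but fails Erdos-Gallai. The sequence is NOT graphical.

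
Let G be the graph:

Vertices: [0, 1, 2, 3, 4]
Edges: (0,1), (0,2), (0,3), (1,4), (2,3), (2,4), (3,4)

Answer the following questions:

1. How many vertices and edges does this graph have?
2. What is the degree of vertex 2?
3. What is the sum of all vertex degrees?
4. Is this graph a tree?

Count: 5 vertices, 7 edges.
Vertex 2 has neighbors [0, 3, 4], degree = 3.
Handshaking lemma: 2 * 7 = 14.
A tree on 5 vertices has 4 edges. This graph has 7 edges (3 extra). Not a tree.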